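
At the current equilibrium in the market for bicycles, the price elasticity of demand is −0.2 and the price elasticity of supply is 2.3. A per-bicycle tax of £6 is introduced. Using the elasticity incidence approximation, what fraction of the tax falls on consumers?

Consumers' share ≈ 0.92.

Incidence ratio: consumers' share ≈ εs / (εs + |εd|) = 2.3 / (2.3 + 0.2) = 0.92.
Supply is the more elastic side, so consumers bear the larger share.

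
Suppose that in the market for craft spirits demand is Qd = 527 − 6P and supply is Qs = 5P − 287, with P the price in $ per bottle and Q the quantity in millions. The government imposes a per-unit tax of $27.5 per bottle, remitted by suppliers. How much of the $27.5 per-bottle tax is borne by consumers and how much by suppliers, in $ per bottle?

Without the tax, 527 − 6P = 5P − 287 gives 11P = 814, so P* = $74 and Q* = 83.
With the tax collected from suppliers, supply shifts: Qs = 5(P − 27.5) − 287.
New equilibrium: consumers pay $86.5, suppliers receive $59, Q = 8. (Wedge: Pb − Ps = 27.5.)
Burden on consumers: $12.5; on suppliers: $15. (They sum to $27.5.)
The less price-elastic side of the market bears the larger share of a per-unit tax.

Consumers bear $12.5 per bottle; suppliers bear $15 per bottle.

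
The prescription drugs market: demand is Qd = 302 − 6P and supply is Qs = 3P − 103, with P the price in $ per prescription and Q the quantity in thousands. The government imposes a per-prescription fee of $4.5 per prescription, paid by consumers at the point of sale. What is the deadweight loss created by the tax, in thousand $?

Before the tax: set 302 − 6P = 3P − 103 → P* = $45, Q* = 32.
With the tax collected from consumers, demand (in seller-price terms) shifts: Qd = 302 − 6(P + 4.5).
New equilibrium: consumers pay $46.5, producers receive $42, Q = 23. (Wedge: Pb − Ps = 4.5.)
Quantity falls by |ΔQ| = |32 − 23| = 9.
DWL = ½ · t · |ΔQ| = ½ · 4.5 · 9 = $20.25.

Deadweight loss = $20.25 thousand.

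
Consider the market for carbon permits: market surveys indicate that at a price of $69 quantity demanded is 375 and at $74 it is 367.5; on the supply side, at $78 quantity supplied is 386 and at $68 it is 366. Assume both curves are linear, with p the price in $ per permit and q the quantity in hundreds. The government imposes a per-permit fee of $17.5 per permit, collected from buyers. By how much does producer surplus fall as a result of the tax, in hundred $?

Producer surplus falls by $2733.75 hundred.

Demand slope: (367.5 − 375)/(74 − 69) = -1.5, so qd = 478.5 − 1.5p.
Supply slope: (366 − 386)/(68 − 78) = 2, so qs = 2p + 230.
Without the tax, 478.5 − 1.5p = 2p + 230 gives 3.5p = 248.5, so p* = $71 and q* = 372.
With the tax collected from buyers, demand (in seller-price terms) shifts: qd = 478.5 − 1.5(p + 17.5).
Solving gives q = 357 with buyers paying $81 and producers receiving $63.5 (the $17.5 wedge).
ΔPS is the trapezoid between Q = 357 and Q = 372 of height $7.5: ½ · (372 + 357) · 7.5 = $2733.75.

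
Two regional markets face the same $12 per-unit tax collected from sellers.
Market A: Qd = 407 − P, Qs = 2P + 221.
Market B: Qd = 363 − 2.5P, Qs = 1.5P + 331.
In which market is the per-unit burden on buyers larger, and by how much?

Market A, by $3.5.

Market A: pre-tax P* = $62, Q* = 345; post-tax Q = 337; per-unit burden on buyers = $8.
Market B: pre-tax P* = $8, Q* = 343; post-tax Q = 331.75; per-unit burden on buyers = $4.5.
Difference: $8 vs $4.5 → market A is larger by $3.5.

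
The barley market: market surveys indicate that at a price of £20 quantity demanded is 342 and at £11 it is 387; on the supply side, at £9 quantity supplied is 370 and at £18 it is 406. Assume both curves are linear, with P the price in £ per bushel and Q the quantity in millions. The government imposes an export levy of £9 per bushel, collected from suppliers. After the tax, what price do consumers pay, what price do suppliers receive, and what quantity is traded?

Demand slope: (387 − 342)/(11 − 20) = -5, so Qd = 442 − 5P.
Supply slope: (406 − 370)/(18 − 9) = 4, so Qs = 4P + 334.
Before the tax: set 442 − 5P = 4P + 334 → P* = £12, Q* = 382.
With the tax collected from suppliers, supply shifts: Qs = 4(P − 9) + 334.
New equilibrium: consumers pay £16, suppliers receive £7, Q = 362. (Wedge: Pb − Ps = 9.)
The less price-elastic side of the market bears the larger share of a per-unit tax.

Consumers pay £16; suppliers receive £7; quantity = 362.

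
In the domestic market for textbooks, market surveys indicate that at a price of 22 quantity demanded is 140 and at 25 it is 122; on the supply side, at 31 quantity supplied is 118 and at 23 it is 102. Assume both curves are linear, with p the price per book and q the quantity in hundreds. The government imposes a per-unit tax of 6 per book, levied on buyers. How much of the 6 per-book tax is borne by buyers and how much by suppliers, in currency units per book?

Demand slope: (122 − 140)/(25 − 22) = -6, so qd = 272 − 6p.
Supply slope: (102 − 118)/(23 − 31) = 2, so qs = 2p + 56.
Before the tax: set 272 − 6p = 2p + 56 → p* = 27, q* = 110.
With the tax collected from buyers, demand (in seller-price terms) shifts: qd = 272 − 6(p + 6).
Solving gives q = 101 with buyers paying 28.5 and suppliers receiving 22.5 (the 6 wedge).
Burden on buyers: 1.5; on suppliers: 4.5. (They sum to 6.)

Buyers bear 1.5 per book; suppliers bear 4.5 per book.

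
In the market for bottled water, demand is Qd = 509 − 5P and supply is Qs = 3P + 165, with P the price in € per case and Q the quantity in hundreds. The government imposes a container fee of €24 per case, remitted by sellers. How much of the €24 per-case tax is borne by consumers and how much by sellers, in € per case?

Without the tax, 509 − 5P = 3P + 165 gives 8P = 344, so P* = €43 and Q* = 294.
With the tax collected from sellers, supply shifts: Qs = 3(P − 24) + 165.
Solving gives Q = 249 with consumers paying €52 and sellers receiving €28 (the €24 wedge).
Burden on consumers: €9; on sellers: €15. (They sum to €24.)

Consumers bear €9 per case; sellers bear €15 per case.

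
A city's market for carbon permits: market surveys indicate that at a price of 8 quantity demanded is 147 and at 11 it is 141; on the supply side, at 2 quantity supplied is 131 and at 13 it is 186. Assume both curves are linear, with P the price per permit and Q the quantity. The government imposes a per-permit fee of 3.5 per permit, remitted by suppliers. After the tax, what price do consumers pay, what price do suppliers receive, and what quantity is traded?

Consumers pay 8.5; suppliers receive 5; quantity = 146.

Demand slope: (141 − 147)/(11 − 8) = -2, so Qd = 163 − 2P.
Supply slope: (186 − 131)/(13 − 2) = 5, so Qs = 5P + 121.
Before the tax: set 163 − 2P = 5P + 121 → P* = 6, Q* = 151.
With the tax collected from suppliers, supply shifts: Qs = 5(P − 3.5) + 121.
Solving gives Q = 146 with consumers paying 8.5 and suppliers receiving 5 (the 3.5 wedge).
The less price-elastic side of the market bears the larger share of a per-unit tax.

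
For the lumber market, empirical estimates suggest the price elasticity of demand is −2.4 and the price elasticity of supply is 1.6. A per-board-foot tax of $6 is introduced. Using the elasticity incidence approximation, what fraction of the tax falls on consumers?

Incidence ratio: consumers' share ≈ εs / (εs + |εd|) = 1.6 / (1.6 + 2.4) = 0.4.
Supply is the less elastic side, so consumers bear the smaller share.

Consumers' share ≈ 0.4.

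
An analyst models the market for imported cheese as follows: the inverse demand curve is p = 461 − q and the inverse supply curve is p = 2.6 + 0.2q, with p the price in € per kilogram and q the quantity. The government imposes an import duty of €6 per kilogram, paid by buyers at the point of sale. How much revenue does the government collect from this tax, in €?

Tax revenue = €2262.

Inverting to q(p) form: qd = 461 − p; qs = 5p − 13.
Before the tax: set 461 − p = 5p − 13 → p* = €79, q* = 382.
With the tax collected from buyers, demand (in seller-price terms) shifts: qd = 461 − (p + 6).
Solving gives q = 377 with buyers paying €84 and suppliers receiving €78 (the €6 wedge).
Revenue = t · Q = 6 · 377 = €2262.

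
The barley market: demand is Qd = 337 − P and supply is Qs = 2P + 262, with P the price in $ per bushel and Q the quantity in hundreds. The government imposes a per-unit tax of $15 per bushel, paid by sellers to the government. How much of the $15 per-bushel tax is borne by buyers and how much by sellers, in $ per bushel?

Buyers bear $10 per bushel; sellers bear $5 per bushel.

Before the tax: set 337 − P = 2P + 262 → P* = $25, Q* = 312.
With the tax collected from sellers, supply shifts: Qs = 2(P − 15) + 262.
New equilibrium: buyers pay $35, sellers receive $20, Q = 302. (Wedge: Pb − Ps = 15.)
Burden on buyers: $10; on sellers: $5. (They sum to $15.)
The less price-elastic side of the market bears the larger share of a per-unit tax.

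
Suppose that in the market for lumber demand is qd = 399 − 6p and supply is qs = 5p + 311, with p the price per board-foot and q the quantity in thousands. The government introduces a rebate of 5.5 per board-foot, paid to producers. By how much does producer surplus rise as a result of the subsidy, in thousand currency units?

Before the subsidy: set 399 − 6p = 5p + 311 → p* = 8, q* = 351.
With a per-unit subsidy paid to producers, each receives p + 5.5 per unit sold, so supply becomes qs = 5(p + 5.5) + 311.
New equilibrium: buyers pay 5.5, producers receive 11, q = 366. (Wedge: pb − ps = −5.5.)
ΔPS is the trapezoid between Q = 366 and Q = 351 of height 3: ½ · (351 + 366) · 3 = 1075.5.

Producer surplus rises by 1075.5 thousand.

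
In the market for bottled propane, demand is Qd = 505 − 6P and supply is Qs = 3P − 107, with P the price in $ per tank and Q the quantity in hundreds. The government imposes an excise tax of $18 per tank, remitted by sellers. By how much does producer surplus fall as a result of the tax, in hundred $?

Without the tax, 505 − 6P = 3P − 107 gives 9P = 612, so P* = $68 and Q* = 97.
With the tax collected from sellers, supply shifts: Qs = 3(P − 18) − 107.
New equilibrium: buyers pay $74, sellers receive $56, Q = 61. (Wedge: Pb − Ps = 18.)
ΔPS is the trapezoid between Q = 61 and Q = 97 of height $12: ½ · (97 + 61) · 12 = $948.

Producer surplus falls by $948 hundred.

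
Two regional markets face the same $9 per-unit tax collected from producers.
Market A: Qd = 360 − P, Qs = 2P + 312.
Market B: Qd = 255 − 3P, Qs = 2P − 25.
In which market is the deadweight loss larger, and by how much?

Market A: pre-tax P* = $16, Q* = 344; post-tax Q = 338; deadweight loss = $27.
Market B: pre-tax P* = $56, Q* = 87; post-tax Q = 76.2; deadweight loss = $48.6.
Difference: $27 vs $48.6 → market B is larger by $21.6.

Market B, by $21.6.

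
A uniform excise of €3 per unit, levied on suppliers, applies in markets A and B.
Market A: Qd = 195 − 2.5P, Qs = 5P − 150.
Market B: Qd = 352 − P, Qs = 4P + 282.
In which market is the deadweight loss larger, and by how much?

Market A, by €3.9.

Market A: pre-tax P* = €46, Q* = 80; post-tax Q = 75; deadweight loss = €7.5.
Market B: pre-tax P* = €14, Q* = 338; post-tax Q = 335.6; deadweight loss = €3.6.
Difference: €7.5 vs €3.6 → market A is larger by €3.9.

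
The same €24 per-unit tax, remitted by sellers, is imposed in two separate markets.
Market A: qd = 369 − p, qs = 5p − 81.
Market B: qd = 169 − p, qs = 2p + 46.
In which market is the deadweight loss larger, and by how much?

Market A: pre-tax p* = €75, q* = 294; post-tax q = 274; deadweight loss = €240.
Market B: pre-tax p* = €41, q* = 128; post-tax q = 112; deadweight loss = €192.
Difference: €240 vs €192 → market A is larger by €48.

Market A, by €48.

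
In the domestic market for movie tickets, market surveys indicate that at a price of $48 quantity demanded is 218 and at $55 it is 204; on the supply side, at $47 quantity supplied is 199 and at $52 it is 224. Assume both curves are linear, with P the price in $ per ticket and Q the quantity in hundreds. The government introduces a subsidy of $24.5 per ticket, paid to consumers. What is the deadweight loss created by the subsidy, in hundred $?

Deadweight loss = $428.75 hundred.

Demand slope: (204 − 218)/(55 − 48) = -2, so Qd = 314 − 2P.
Supply slope: (224 − 199)/(52 − 47) = 5, so Qs = 5P − 36.
Without the subsidy, 314 − 2P = 5P − 36 gives 7P = 350, so P* = $50 and Q* = 214.
With a per-unit subsidy paid to consumers, each effectively pays P − 24.5, so demand becomes Qd = 314 − 2(P − 24.5).
Solving gives Q = 249 with consumers paying $32.5 and suppliers receiving $57 (the $24.5 wedge).
Quantity rises by |ΔQ| = |214 − 249| = 35.
DWL = ½ · t · |ΔQ| = ½ · 24.5 · 35 = $428.75.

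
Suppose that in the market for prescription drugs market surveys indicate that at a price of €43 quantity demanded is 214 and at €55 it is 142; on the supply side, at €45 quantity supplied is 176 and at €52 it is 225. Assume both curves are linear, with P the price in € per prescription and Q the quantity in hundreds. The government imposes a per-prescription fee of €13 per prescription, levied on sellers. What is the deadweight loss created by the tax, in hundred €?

Demand slope: (142 − 214)/(55 − 43) = -6, so Qd = 472 − 6P.
Supply slope: (225 − 176)/(52 − 45) = 7, so Qs = 7P − 139.
Before the tax: set 472 − 6P = 7P − 139 → P* = €47, Q* = 190.
With the tax collected from sellers, supply shifts: Qs = 7(P − 13) − 139.
Solving gives Q = 148 with consumers paying €54 and sellers receiving €41 (the €13 wedge).
Quantity falls by |ΔQ| = |190 − 148| = 42.
DWL = ½ · t · |ΔQ| = ½ · 13 · 42 = €273.

Deadweight loss = €273 hundred.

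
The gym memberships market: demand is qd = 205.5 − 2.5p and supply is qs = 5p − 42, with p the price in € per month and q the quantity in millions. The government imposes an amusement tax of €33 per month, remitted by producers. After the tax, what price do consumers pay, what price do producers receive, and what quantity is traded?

Consumers pay €55; producers receive €22; quantity = 68.

Before the tax: set 205.5 − 2.5p = 5p − 42 → p* = €33, q* = 123.
With the tax collected from producers, supply shifts: qs = 5(p − 33) − 42.
Solving gives q = 68 with consumers paying €55 and producers receiving €22 (the €33 wedge).
The less price-elastic side of the market bears the larger share of a per-unit tax.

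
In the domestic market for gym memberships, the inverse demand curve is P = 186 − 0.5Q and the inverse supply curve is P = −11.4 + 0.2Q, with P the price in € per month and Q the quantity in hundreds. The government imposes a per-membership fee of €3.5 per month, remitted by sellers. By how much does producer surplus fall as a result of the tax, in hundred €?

Producer surplus falls by €279.5 hundred.

Inverting to Q(P) form: Qd = 372 − 2P; Qs = 5P + 57.
Before the tax: set 372 − 2P = 5P + 57 → P* = €45, Q* = 282.
With the tax collected from sellers, supply shifts: Qs = 5(P − 3.5) + 57.
Solving gives Q = 277 with buyers paying €47.5 and sellers receiving €44 (the €3.5 wedge).
ΔPS is the trapezoid between Q = 277 and Q = 282 of height €1: ½ · (282 + 277) · 1 = €279.5.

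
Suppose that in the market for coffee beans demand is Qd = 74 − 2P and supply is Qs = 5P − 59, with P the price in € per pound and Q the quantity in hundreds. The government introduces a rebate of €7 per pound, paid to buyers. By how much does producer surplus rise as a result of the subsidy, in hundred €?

Producer surplus rises by €82 hundred.

Before the subsidy: set 74 − 2P = 5P − 59 → P* = €19, Q* = 36.
With a per-unit subsidy paid to buyers, each effectively pays P − 7, so demand becomes Qd = 74 − 2(P − 7).
Solving gives Q = 46 with buyers paying €14 and suppliers receiving €21 (the €7 wedge).
ΔPS is the trapezoid between Q = 46 and Q = 36 of height €2: ½ · (36 + 46) · 2 = €82.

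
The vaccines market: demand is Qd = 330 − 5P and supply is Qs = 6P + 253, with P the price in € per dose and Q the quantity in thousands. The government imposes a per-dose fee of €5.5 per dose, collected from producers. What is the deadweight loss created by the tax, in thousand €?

Without the tax, 330 − 5P = 6P + 253 gives 11P = 77, so P* = €7 and Q* = 295.
With the tax collected from producers, supply shifts: Qs = 6(P − 5.5) + 253.
Solving gives Q = 280 with consumers paying €10 and producers receiving €4.5 (the €5.5 wedge).
Quantity falls by |ΔQ| = |295 − 280| = 15.
DWL = ½ · t · |ΔQ| = ½ · 5.5 · 15 = €41.25.

Deadweight loss = €41.25 thousand.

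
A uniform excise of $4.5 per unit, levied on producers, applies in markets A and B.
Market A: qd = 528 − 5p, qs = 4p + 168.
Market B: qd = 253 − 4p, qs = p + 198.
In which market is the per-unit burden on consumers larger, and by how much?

Market A: pre-tax p* = $40, q* = 328; post-tax q = 318; per-unit burden on consumers = $2.
Market B: pre-tax p* = $11, q* = 209; post-tax q = 205.4; per-unit burden on consumers = $0.9.
Difference: $2 vs $0.9 → market A is larger by $1.1.

Market A, by $1.1.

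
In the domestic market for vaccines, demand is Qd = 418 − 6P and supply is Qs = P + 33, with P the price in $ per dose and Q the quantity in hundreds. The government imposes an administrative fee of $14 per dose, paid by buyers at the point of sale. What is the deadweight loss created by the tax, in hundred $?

Deadweight loss = $84 hundred.

Without the tax, 418 − 6P = P + 33 gives 7P = 385, so P* = $55 and Q* = 88.
With the tax collected from buyers, demand (in seller-price terms) shifts: Qd = 418 − 6(P + 14).
New equilibrium: buyers pay $57, producers receive $43, Q = 76. (Wedge: Pb − Ps = 14.)
Quantity falls by |ΔQ| = |88 − 76| = 12.
DWL = ½ · t · |ΔQ| = ½ · 14 · 12 = $84.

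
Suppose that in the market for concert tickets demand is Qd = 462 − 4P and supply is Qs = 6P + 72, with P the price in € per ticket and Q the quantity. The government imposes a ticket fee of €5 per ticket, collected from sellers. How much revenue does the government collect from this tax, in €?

Before the tax: set 462 − 4P = 6P + 72 → P* = €39, Q* = 306.
With the tax collected from sellers, supply shifts: Qs = 6(P − 5) + 72.
New equilibrium: consumers pay €42, sellers receive €37, Q = 294. (Wedge: Pb − Ps = 5.)
Revenue = t · Q = 5 · 294 = €1470.

Tax revenue = €1470.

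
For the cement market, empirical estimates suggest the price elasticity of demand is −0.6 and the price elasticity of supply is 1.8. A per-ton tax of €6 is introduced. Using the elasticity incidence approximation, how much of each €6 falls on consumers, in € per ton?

Incidence ratio: consumers' share ≈ εs / (εs + |εd|) = 1.8 / (1.8 + 0.6) = 0.75.
So consumers bear ≈ 0.75 × €6 = €4.5; suppliers bear €1.5.

Consumers bear ≈ €4.5 per ton.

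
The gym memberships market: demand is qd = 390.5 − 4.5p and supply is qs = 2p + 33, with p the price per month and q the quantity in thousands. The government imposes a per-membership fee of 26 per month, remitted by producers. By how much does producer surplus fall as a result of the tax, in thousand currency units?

Before the tax: set 390.5 − 4.5p = 2p + 33 → p* = 55, q* = 143.
With the tax collected from producers, supply shifts: qs = 2(p − 26) + 33.
Solving gives q = 107 with consumers paying 63 and producers receiving 37 (the 26 wedge).
ΔPS is the trapezoid between Q = 107 and Q = 143 of height 18: ½ · (143 + 107) · 18 = 2250.

Producer surplus falls by 2250 thousand.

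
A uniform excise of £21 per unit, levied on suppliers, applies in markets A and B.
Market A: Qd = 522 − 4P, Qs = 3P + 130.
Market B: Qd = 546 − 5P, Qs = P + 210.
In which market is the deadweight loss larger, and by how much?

Market A, by £194.25.

Market A: pre-tax P* = £56, Q* = 298; post-tax Q = 262; deadweight loss = £378.
Market B: pre-tax P* = £56, Q* = 266; post-tax Q = 248.5; deadweight loss = £183.75.
Difference: £378 vs £183.75 → market A is larger by £194.25.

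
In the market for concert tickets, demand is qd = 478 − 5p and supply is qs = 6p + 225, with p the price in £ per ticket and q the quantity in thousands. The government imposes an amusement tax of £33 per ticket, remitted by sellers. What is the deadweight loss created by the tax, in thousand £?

Deadweight loss = £1485 thousand.

Before the tax: set 478 − 5p = 6p + 225 → p* = £23, q* = 363.
With the tax collected from sellers, supply shifts: qs = 6(p − 33) + 225.
Solving gives q = 273 with buyers paying £41 and sellers receiving £8 (the £33 wedge).
Quantity falls by |ΔQ| = |363 − 273| = 90.
DWL = ½ · t · |ΔQ| = ½ · 33 · 90 = £1485.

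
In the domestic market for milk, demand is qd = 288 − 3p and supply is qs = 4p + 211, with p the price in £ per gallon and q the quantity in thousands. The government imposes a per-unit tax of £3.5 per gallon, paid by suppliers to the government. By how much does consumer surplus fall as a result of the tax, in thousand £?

Without the tax, 288 − 3p = 4p + 211 gives 7p = 77, so p* = £11 and q* = 255.
With the tax collected from suppliers, supply shifts: qs = 4(p − 3.5) + 211.
New equilibrium: buyers pay £13, suppliers receive £9.5, q = 249. (Wedge: pb − ps = 3.5.)
ΔCS is the trapezoid between Q = 249 and Q = 255 of height £2: ½ · (255 + 249) · 2 = £504.

Consumer surplus falls by £504 thousand.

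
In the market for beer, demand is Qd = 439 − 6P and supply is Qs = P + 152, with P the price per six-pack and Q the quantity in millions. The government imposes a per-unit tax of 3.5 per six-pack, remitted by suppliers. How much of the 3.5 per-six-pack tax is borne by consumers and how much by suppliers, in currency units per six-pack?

Without the tax, 439 − 6P = P + 152 gives 7P = 287, so P* = 41 and Q* = 193.
With the tax collected from suppliers, supply shifts: Qs = (P − 3.5) + 152.
Solving gives Q = 190 with consumers paying 41.5 and suppliers receiving 38 (the 3.5 wedge).
Burden on consumers: 0.5; on suppliers: 3. (They sum to 3.5.)
The less price-elastic side of the market bears the larger share of a per-unit tax.

Consumers bear 0.5 per six-pack; suppliers bear 3 per six-pack.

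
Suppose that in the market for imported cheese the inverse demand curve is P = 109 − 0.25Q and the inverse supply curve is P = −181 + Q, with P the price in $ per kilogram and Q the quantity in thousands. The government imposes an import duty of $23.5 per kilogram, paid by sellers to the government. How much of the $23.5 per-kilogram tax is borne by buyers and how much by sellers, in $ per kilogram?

Buyers bear $4.7 per kilogram; sellers bear $18.8 per kilogram.

Inverting to Q(P) form: Qd = 436 − 4P; Qs = P + 181.
Before the tax: set 436 − 4P = P + 181 → P* = $51, Q* = 232.
With the tax collected from sellers, supply shifts: Qs = (P − 23.5) + 181.
New equilibrium: buyers pay $55.7, sellers receive $32.2, Q = 213.2. (Wedge: Pb − Ps = 23.5.)
Burden on buyers: $4.7; on sellers: $18.8. (They sum to $23.5.)
The less price-elastic side of the market bears the larger share of a per-unit tax.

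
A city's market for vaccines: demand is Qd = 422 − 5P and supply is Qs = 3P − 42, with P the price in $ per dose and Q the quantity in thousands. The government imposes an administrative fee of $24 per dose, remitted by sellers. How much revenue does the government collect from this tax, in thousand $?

Before the tax: set 422 − 5P = 3P − 42 → P* = $58, Q* = 132.
With the tax collected from sellers, supply shifts: Qs = 3(P − 24) − 42.
Solving gives Q = 87 with buyers paying $67 and sellers receiving $43 (the $24 wedge).
Revenue = t · Q = 24 · 87 = $2088.

Tax revenue = $2088 thousand.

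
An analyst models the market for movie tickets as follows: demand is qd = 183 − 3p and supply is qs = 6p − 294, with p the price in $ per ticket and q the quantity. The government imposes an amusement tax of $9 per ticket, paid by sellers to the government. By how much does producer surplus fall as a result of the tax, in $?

Without the tax, 183 − 3p = 6p − 294 gives 9p = 477, so p* = $53 and q* = 24.
With the tax collected from sellers, supply shifts: qs = 6(p − 9) − 294.
New equilibrium: buyers pay $59, sellers receive $50, q = 6. (Wedge: pb − ps = 9.)
ΔPS is the trapezoid between Q = 6 and Q = 24 of height $3: ½ · (24 + 6) · 3 = $45.

Producer surplus falls by $45.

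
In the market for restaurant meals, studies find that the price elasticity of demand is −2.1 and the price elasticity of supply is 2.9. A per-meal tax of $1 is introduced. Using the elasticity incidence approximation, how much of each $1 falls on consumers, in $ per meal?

Incidence ratio: consumers' share ≈ εs / (εs + |εd|) = 2.9 / (2.9 + 2.1) = 0.58.
So consumers bear ≈ 0.58 × $1 = $0.58; suppliers bear $0.42.

Consumers bear ≈ $0.58 per meal.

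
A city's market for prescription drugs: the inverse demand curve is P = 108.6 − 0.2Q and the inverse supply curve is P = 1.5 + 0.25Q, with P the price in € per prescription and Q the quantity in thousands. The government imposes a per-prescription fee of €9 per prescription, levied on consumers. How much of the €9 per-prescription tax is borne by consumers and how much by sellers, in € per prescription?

Inverting to Q(P) form: Qd = 543 − 5P; Qs = 4P − 6.
Without the tax, 543 − 5P = 4P − 6 gives 9P = 549, so P* = €61 and Q* = 238.
With the tax collected from consumers, demand (in seller-price terms) shifts: Qd = 543 − 5(P + 9).
New equilibrium: consumers pay €65, sellers receive €56, Q = 218. (Wedge: Pb − Ps = 9.)
Burden on consumers: €4; on sellers: €5. (They sum to €9.)
The less price-elastic side of the market bears the larger share of a per-unit tax.

Consumers bear €4 per prescription; sellers bear €5 per prescription.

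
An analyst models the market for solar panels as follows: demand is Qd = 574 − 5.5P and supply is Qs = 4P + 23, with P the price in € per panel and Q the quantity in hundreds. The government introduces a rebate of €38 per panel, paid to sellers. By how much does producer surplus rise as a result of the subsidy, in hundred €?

Producer surplus rises by €6578 hundred.

Before the subsidy: set 574 − 5.5P = 4P + 23 → P* = €58, Q* = 255.
With a per-unit subsidy paid to sellers, each receives P + 38 per unit sold, so supply becomes Qs = 4(P + 38) + 23.
New equilibrium: consumers pay €42, sellers receive €80, Q = 343. (Wedge: Pb − Ps = −38.)
ΔPS is the trapezoid between Q = 343 and Q = 255 of height €22: ½ · (255 + 343) · 22 = €6578.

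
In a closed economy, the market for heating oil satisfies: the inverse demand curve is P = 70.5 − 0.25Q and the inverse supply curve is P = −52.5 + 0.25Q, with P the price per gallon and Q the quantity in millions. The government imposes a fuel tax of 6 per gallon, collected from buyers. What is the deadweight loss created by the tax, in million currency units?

Inverting to Q(P) form: Qd = 282 − 4P; Qs = 4P + 210.
Without the tax, 282 − 4P = 4P + 210 gives 8P = 72, so P* = 9 and Q* = 246.
With the tax collected from buyers, demand (in seller-price terms) shifts: Qd = 282 − 4(P + 6).
Solving gives Q = 234 with buyers paying 12 and producers receiving 6 (the 6 wedge).
Quantity falls by |ΔQ| = |246 − 234| = 12.
DWL = ½ · t · |ΔQ| = ½ · 6 · 12 = 36.

Deadweight loss = 36 million.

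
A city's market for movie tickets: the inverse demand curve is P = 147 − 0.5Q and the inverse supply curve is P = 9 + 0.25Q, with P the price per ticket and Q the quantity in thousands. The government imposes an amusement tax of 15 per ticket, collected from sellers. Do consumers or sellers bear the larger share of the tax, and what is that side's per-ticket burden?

Consumers bear the larger share: 10 per ticket.

Rewrite in direct form: Qd = 294 − 2P and Qs = 4P − 36.
Before the tax: set 294 − 2P = 4P − 36 → P* = 55, Q* = 184.
With the tax collected from sellers, supply shifts: Qs = 4(P − 15) − 36.
Solving gives Q = 164 with consumers paying 65 and sellers receiving 50 (the 15 wedge).
Per-ticket burden: consumers 10, sellers 5.
Consumers take the larger share because demand is less price-elastic here (demand slope 2 vs supply slope 4).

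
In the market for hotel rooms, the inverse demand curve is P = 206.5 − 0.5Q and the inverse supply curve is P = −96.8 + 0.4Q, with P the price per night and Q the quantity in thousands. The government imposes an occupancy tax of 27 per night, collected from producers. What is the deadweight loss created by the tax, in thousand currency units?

Deadweight loss = 405 thousand.

Inverting to Q(P) form: Qd = 413 − 2P; Qs = 2.5P + 242.
Before the tax: set 413 − 2P = 2.5P + 242 → P* = 38, Q* = 337.
With the tax collected from producers, supply shifts: Qs = 2.5(P − 27) + 242.
Solving gives Q = 307 with consumers paying 53 and producers receiving 26 (the 27 wedge).
Quantity falls by |ΔQ| = |337 − 307| = 30.
DWL = ½ · t · |ΔQ| = ½ · 27 · 30 = 405.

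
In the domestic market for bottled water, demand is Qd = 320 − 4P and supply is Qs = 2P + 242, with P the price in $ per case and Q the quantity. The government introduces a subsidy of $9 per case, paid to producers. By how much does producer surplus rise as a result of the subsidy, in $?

Without the subsidy, 320 − 4P = 2P + 242 gives 6P = 78, so P* = $13 and Q* = 268.
With a per-unit subsidy paid to producers, each receives P + 9 per unit sold, so supply becomes Qs = 2(P + 9) + 242.
New equilibrium: consumers pay $10, producers receive $19, Q = 280. (Wedge: Pb − Ps = −9.)
ΔPS is the trapezoid between Q = 280 and Q = 268 of height $6: ½ · (268 + 280) · 6 = $1644.

Producer surplus rises by $1644.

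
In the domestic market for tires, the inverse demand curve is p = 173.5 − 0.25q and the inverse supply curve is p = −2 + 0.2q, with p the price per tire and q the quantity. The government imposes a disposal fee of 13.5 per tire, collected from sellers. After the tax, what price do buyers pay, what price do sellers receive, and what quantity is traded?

Buyers pay 83.5; sellers receive 70; quantity = 360.

Inverting to q(p) form: qd = 694 − 4p; qs = 5p + 10.
Without the tax, 694 − 4p = 5p + 10 gives 9p = 684, so p* = 76 and q* = 390.
With the tax collected from sellers, supply shifts: qs = 5(p − 13.5) + 10.
Solving gives q = 360 with buyers paying 83.5 and sellers receiving 70 (the 13.5 wedge).
The less price-elastic side of the market bears the larger share of a per-unit tax.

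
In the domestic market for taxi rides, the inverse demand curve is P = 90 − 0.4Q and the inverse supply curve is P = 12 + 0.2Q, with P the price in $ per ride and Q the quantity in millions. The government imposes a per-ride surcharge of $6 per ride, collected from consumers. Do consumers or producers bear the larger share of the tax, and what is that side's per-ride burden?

Consumers bear the larger share: $4 per ride.

Inverting to Q(P) form: Qd = 225 − 2.5P; Qs = 5P − 60.
Before the tax: set 225 − 2.5P = 5P − 60 → P* = $38, Q* = 130.
With the tax collected from consumers, demand (in seller-price terms) shifts: Qd = 225 − 2.5(P + 6).
Solving gives Q = 120 with consumers paying $42 and producers receiving $36 (the $6 wedge).
Per-ride burden: consumers $4, producers $2.
Consumers take the larger share because demand is less price-elastic here (demand slope 2.5 vs supply slope 5).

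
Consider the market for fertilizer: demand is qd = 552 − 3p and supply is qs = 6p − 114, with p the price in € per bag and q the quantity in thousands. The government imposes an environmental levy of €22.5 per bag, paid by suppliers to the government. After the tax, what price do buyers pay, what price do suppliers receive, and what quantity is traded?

Buyers pay €89; suppliers receive €66.5; quantity = 285.

Without the tax, 552 − 3p = 6p − 114 gives 9p = 666, so p* = €74 and q* = 330.
With the tax collected from suppliers, supply shifts: qs = 6(p − 22.5) − 114.
New equilibrium: buyers pay €89, suppliers receive €66.5, q = 285. (Wedge: pb − ps = 22.5.)
The less price-elastic side of the market bears the larger share of a per-unit tax.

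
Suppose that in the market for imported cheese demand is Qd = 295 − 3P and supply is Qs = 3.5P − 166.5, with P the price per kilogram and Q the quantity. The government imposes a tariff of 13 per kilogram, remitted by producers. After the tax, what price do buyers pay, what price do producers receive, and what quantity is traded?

Without the tax, 295 − 3P = 3.5P − 166.5 gives 6.5P = 461.5, so P* = 71 and Q* = 82.
With the tax collected from producers, supply shifts: Qs = 3.5(P − 13) − 166.5.
Solving gives Q = 61 with buyers paying 78 and producers receiving 65 (the 13 wedge).
The less price-elastic side of the market bears the larger share of a per-unit tax.

Buyers pay 78; producers receive 65; quantity = 61.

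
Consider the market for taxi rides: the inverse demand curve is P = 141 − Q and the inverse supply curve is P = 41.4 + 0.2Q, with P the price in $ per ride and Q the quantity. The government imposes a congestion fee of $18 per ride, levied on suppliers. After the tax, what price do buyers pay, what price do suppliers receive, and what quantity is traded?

Rewrite in direct form: Qd = 141 − P and Qs = 5P − 207.
Before the tax: set 141 − P = 5P − 207 → P* = $58, Q* = 83.
With the tax collected from suppliers, supply shifts: Qs = 5(P − 18) − 207.
New equilibrium: buyers pay $73, suppliers receive $55, Q = 68. (Wedge: Pb − Ps = 18.)
The less price-elastic side of the market bears the larger share of a per-unit tax.

Buyers pay $73; suppliers receive $55; quantity = 68.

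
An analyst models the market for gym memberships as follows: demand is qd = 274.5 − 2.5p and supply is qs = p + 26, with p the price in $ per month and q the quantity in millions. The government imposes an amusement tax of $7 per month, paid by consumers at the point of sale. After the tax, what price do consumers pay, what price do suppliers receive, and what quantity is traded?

Consumers pay $73; suppliers receive $66; quantity = 92.

Without the tax, 274.5 − 2.5p = p + 26 gives 3.5p = 248.5, so p* = $71 and q* = 97.
With the tax collected from consumers, demand (in seller-price terms) shifts: qd = 274.5 − 2.5(p + 7).
Solving gives q = 92 with consumers paying $73 and suppliers receiving $66 (the $7 wedge).
The less price-elastic side of the market bears the larger share of a per-unit tax.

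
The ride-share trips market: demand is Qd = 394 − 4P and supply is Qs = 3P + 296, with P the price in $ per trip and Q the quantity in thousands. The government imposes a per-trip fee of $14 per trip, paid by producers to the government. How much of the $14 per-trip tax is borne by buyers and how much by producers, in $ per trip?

Before the tax: set 394 − 4P = 3P + 296 → P* = $14, Q* = 338.
With the tax collected from producers, supply shifts: Qs = 3(P − 14) + 296.
New equilibrium: buyers pay $20, producers receive $6, Q = 314. (Wedge: Pb − Ps = 14.)
Burden on buyers: $6; on producers: $8. (They sum to $14.)

Buyers bear $6 per trip; producers bear $8 per trip.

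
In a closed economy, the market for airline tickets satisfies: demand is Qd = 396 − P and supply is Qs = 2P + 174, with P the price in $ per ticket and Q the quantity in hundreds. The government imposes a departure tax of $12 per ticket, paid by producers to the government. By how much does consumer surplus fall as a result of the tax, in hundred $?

Before the tax: set 396 − P = 2P + 174 → P* = $74, Q* = 322.
With the tax collected from producers, supply shifts: Qs = 2(P − 12) + 174.
New equilibrium: consumers pay $82, producers receive $70, Q = 314. (Wedge: Pb − Ps = 12.)
ΔCS is the trapezoid between Q = 314 and Q = 322 of height $8: ½ · (322 + 314) · 8 = $2544.

Consumer surplus falls by $2544 hundred.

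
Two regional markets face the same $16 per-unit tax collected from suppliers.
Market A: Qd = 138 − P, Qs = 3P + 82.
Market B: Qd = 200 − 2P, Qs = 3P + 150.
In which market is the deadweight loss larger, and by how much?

Market A: pre-tax P* = $14, Q* = 124; post-tax Q = 112; deadweight loss = $96.
Market B: pre-tax P* = $10, Q* = 180; post-tax Q = 160.8; deadweight loss = $153.6.
Difference: $96 vs $153.6 → market B is larger by $57.6.

Market B, by $57.6.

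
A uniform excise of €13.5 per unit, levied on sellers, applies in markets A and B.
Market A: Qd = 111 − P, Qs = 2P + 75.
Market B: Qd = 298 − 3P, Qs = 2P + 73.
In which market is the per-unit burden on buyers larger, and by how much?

Market A: pre-tax P* = €12, Q* = 99; post-tax Q = 90; per-unit burden on buyers = €9.
Market B: pre-tax P* = €45, Q* = 163; post-tax Q = 146.8; per-unit burden on buyers = €5.4.
Difference: €9 vs €5.4 → market A is larger by €3.6.

Market A, by €3.6.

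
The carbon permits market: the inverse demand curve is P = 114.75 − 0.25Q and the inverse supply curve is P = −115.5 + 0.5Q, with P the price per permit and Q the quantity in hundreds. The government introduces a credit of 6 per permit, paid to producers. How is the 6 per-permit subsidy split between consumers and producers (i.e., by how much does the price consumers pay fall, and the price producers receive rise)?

Consumers gain 2 per permit; producers gain 4 per permit.

Inverting to Q(P) form: Qd = 459 − 4P; Qs = 2P + 231.
Without the subsidy, 459 − 4P = 2P + 231 gives 6P = 228, so P* = 38 and Q* = 307.
With a per-unit subsidy paid to producers, each receives P + 6 per unit sold, so supply becomes Qs = 2(P + 6) + 231.
New equilibrium: consumers pay 36, producers receive 42, Q = 315. (Wedge: Pb − Ps = −6.)
Gain to consumers: 2; to producers: 4. (They sum to 6.)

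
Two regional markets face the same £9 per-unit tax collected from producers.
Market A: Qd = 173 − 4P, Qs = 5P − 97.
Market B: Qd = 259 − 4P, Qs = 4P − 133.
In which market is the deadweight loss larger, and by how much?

Market A: pre-tax P* = £30, Q* = 53; post-tax Q = 33; deadweight loss = £90.
Market B: pre-tax P* = £49, Q* = 63; post-tax Q = 45; deadweight loss = £81.
Difference: £90 vs £81 → market A is larger by £9.

Market A, by £9.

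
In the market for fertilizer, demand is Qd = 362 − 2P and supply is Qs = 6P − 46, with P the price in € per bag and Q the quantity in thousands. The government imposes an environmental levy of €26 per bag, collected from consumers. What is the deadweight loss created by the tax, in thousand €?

Without the tax, 362 − 2P = 6P − 46 gives 8P = 408, so P* = €51 and Q* = 260.
With the tax collected from consumers, demand (in seller-price terms) shifts: Qd = 362 − 2(P + 26).
New equilibrium: consumers pay €70.5, sellers receive €44.5, Q = 221. (Wedge: Pb − Ps = 26.)
Quantity falls by |ΔQ| = |260 − 221| = 39.
DWL = ½ · t · |ΔQ| = ½ · 26 · 39 = €507.

Deadweight loss = €507 thousand.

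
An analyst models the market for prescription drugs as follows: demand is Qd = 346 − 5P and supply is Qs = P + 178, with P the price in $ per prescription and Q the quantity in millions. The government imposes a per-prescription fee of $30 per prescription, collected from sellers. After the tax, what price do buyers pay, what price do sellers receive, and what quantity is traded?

Buyers pay $33; sellers receive $3; quantity = 181.

Without the tax, 346 − 5P = P + 178 gives 6P = 168, so P* = $28 and Q* = 206.
With the tax collected from sellers, supply shifts: Qs = (P − 30) + 178.
New equilibrium: buyers pay $33, sellers receive $3, Q = 181. (Wedge: Pb − Ps = 30.)
The less price-elastic side of the market bears the larger share of a per-unit tax.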